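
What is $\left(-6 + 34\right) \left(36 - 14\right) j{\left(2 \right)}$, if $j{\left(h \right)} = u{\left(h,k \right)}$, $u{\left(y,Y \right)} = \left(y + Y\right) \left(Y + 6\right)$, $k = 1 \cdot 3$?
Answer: $27720$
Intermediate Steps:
$k = 3$
$u{\left(y,Y \right)} = \left(6 + Y\right) \left(Y + y\right)$ ($u{\left(y,Y \right)} = \left(Y + y\right) \left(6 + Y\right) = \left(6 + Y\right) \left(Y + y\right)$)
$j{\left(h \right)} = 27 + 9 h$ ($j{\left(h \right)} = 3^{2} + 6 \cdot 3 + 6 h + 3 h = 9 + 18 + 6 h + 3 h = 27 + 9 h$)
$\left(-6 + 34\right) \left(36 - 14\right) j{\left(2 \right)} = \left(-6 + 34\right) \left(36 - 14\right) \left(27 + 9 \cdot 2\right) = 28 \cdot 22 \left(27 + 18\right) = 616 \cdot 45 = 27720$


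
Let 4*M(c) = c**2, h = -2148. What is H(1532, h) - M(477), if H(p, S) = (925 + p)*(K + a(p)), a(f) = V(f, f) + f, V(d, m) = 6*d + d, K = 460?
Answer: 124745319/4 ≈ 3.1186e+7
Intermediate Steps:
V(d, m) = 7*d
a(f) = 8*f (a(f) = 7*f + f = 8*f)
M(c) = c**2/4
H(p, S) = (460 + 8*p)*(925 + p) (H(p, S) = (925 + p)*(460 + 8*p) = (460 + 8*p)*(925 + p))
H(1532, h) - M(477) = (425500 + 8*1532**2 + 7860*1532) - 477**2/4 = (425500 + 8*2347024 + 12041520) - 227529/4 = (425500 + 18776192 + 12041520) - 1*227529/4 = 31243212 - 227529/4 = 124745319/4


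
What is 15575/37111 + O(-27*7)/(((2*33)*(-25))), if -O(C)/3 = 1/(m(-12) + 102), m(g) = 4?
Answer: 908059611/2163571300 ≈ 0.41970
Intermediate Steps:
O(C) = -3/106 (O(C) = -3/(4 + 102) = -3/106)
15575/37111 + O(-27*7)/(((2*33)*(-25))) = 15575/37111 - 3/(106*((2*33)*(-25))) = 15575*(1/37111) - 3/(106*(66*(-25))) = 15575/37111 - 3/106/(-1650) = 15575/37111 - 3/106*(-1/1650) = 15575/37111 + 1/58300 = 908059611/2163571300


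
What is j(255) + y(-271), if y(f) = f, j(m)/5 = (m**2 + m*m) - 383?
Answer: 648064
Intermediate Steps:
j(m) = -1915 + 10*m**2 (j(m) = 5*((m**2 + m*m) - 383) = 5*((m**2 + m**2) - 383) = 5*(2*m**2 - 383) = 5*(-383 + 2*m**2) = -1915 + 10*m**2)
j(255) + y(-271) = (-1915 + 10*255**2) - 271 = (-1915 + 10*65025) - 271 = (-1915 + 650250) - 271 = 648335 - 271 = 648064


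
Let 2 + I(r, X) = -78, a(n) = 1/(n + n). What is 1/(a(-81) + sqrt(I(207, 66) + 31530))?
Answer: 162/825373799 + 131220*sqrt(1258)/825373799 ≈ 0.0056390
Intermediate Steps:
a(n) = 1/(2*n)
I(r, X) = -80 (I(r, X) = -2 - 78 = -80)
1/(a(-81) + sqrt(I(207, 66) + 31530)) = 1/((1/2)/(-81) + sqrt(-80 + 31530)) = 1/((1/2)*(-1/81) + sqrt(31450)) = 1/(-1/162 + 5*sqrt(1258))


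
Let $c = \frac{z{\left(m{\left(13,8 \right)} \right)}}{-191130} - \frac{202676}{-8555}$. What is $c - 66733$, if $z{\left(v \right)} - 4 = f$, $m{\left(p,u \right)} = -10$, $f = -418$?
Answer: $- \frac{31616675874}{473947} \approx -66709.0$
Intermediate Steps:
$z{\left(v \right)} = -414$ ($z{\left(v \right)} = 4 - 418 = -414$)
$c = \frac{11229277}{473947}$ ($c = - \frac{414}{-191130} - \frac{202676}{-8555} = \left(-414\right) \left(- \frac{1}{191130}\right) - - \frac{202676}{8555} = \frac{3}{1385} + \frac{202676}{8555} = \frac{11229277}{473947} \approx 23.693$)
$c - 66733 = \frac{11229277}{473947} - 66733 = - \frac{31616675874}{473947}$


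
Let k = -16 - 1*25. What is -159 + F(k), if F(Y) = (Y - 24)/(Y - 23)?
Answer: -10111/64 ≈ -157.98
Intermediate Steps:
k = -41 (k = -16 - 25 = -41)
F(Y) = (-24 + Y)/(-23 + Y)
-159 + F(k) = -159 + (-24 - 41)/(-23 - 41) = -159 - 65/(-64) = -159 - 1/64*(-65) = -159 + 65/64 = -10111/64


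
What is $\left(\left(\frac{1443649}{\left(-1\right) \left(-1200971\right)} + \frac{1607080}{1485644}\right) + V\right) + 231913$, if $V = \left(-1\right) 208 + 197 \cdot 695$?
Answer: $\frac{5304044684899859}{14388833551} \approx 3.6862 \cdot 10^{5}$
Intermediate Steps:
$V = 136707$ ($V = -208 + 136915 = 136707$)
$\left(\left(\frac{1443649}{\left(-1\right) \left(-1200971\right)} + \frac{1607080}{1485644}\right) + V\right) + 231913 = \left(\left(\frac{1443649}{\left(-1\right) \left(-1200971\right)} + \frac{1607080}{1485644}\right) + 136707\right) + 231913 = \left(\left(\frac{1443649}{1200971} + 1607080 \cdot \frac{1}{1485644}\right) + 136707\right) + 231913 = \left(\left(1443649 \cdot \frac{1}{1200971} + \frac{401770}{371411}\right) + 136707\right) + 231913 = \left(\left(\frac{1443649}{1200971} + \frac{401770}{371411}\right) + 136707\right) + 231913 = \left(\frac{32861330239}{14388833551} + 136707\right) + 231913 = \frac{1967087129586796}{14388833551} + 231913 = \frac{5304044684899859}{14388833551}$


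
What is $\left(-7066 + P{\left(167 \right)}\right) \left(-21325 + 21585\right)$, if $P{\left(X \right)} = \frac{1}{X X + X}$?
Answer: $- \frac{12885840175}{7014} \approx -1.8372 \cdot 10^{6}$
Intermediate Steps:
$P{\left(X \right)} = \frac{1}{X + X^{2}}$ ($P{\left(X \right)} = \frac{1}{X^{2} + X} = \frac{1}{X + X^{2}}$)
$\left(-7066 + P{\left(167 \right)}\right) \left(-21325 + 21585\right) = \left(-7066 + \frac{1}{167 \left(1 + 167\right)}\right) \left(-21325 + 21585\right) = \left(-7066 + \frac{1}{167 \cdot 168}\right) 260 = \left(-7066 + \frac{1}{167} \cdot \frac{1}{168}\right) 260 = \left(-7066 + \frac{1}{28056}\right) 260 = \left(- \frac{198243695}{28056}\right) 260 = - \frac{12885840175}{7014}$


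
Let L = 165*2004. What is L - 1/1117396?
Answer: 369478161359/1117396 ≈ 3.3066e+5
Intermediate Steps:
L = 330660
L - 1/1117396 = 330660 - 1/1117396 = 369478161359/1117396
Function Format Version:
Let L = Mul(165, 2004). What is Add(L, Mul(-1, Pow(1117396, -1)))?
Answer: Rational(369478161359, 1117396) ≈ 3.3066e+5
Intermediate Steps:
L = 330660
Add(L, Mul(-1, Pow(1117396, -1))) = Add(330660, Mul(-1, Pow(1117396, -1))) = Add(330660, Mul(-1, Rational(1, 1117396))) = Add(330660, Rational(-1, 1117396)) = Rational(369478161359, 1117396)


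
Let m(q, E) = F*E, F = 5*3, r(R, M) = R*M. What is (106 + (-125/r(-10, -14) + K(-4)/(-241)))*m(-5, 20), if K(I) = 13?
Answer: 53167425/1687 ≈ 31516.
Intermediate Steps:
r(R, M) = M*R
F = 15
m(q, E) = 15*E
(106 + (-125/r(-10, -14) + K(-4)/(-241)))*m(-5, 20) = (106 + (-125/((-14*(-10))) + 13/(-241)))*(15*20) = (106 + (-125/140 + 13*(-1/241)))*300 = (106 + (-125*1/140 - 13/241))*300 = (106 + (-25/28 - 13/241))*300 = (106 - 6389/6748)*300 = (708899/6748)*300 = 53167425/1687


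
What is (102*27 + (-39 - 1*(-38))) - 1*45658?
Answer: -42905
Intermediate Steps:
(102*27 + (-39 - 1*(-38))) - 1*45658 = (2754 + (-39 + 38)) - 45658 = (2754 - 1) - 45658 = 2753 - 45658 = -42905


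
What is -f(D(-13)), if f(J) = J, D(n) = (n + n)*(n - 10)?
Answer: -598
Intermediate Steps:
D(n) = 2*n*(-10 + n) (D(n) = (2*n)*(-10 + n) = 2*n*(-10 + n))
-f(D(-13)) = -2*(-13)*(-10 - 13) = -2*(-13)*(-23) = -1*598 = -598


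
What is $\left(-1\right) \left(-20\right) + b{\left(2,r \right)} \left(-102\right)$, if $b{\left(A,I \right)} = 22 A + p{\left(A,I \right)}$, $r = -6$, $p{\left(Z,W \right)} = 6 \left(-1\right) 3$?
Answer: $-2632$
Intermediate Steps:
$p{\left(Z,W \right)} = -18$ ($p{\left(Z,W \right)} = \left(-6\right) 3 = -18$)
$b{\left(A,I \right)} = -18 + 22 A$ ($b{\left(A,I \right)} = 22 A - 18 = -18 + 22 A$)
$\left(-1\right) \left(-20\right) + b{\left(2,r \right)} \left(-102\right) = \left(-1\right) \left(-20\right) + \left(-18 + 22 \cdot 2\right) \left(-102\right) = 20 + \left(-18 + 44\right) \left(-102\right) = 20 + 26 \left(-102\right) = 20 - 2652 = -2632$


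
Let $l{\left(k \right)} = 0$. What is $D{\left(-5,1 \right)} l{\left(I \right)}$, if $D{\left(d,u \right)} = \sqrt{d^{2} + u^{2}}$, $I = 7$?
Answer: $0$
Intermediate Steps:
$D{\left(-5,1 \right)} l{\left(I \right)} = \sqrt{\left(-5\right)^{2} + 1^{2}} \cdot 0 = \sqrt{25 + 1} \cdot 0 = \sqrt{26} \cdot 0 = 0$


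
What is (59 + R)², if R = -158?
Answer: 9801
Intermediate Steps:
(59 + R)² = (59 - 158)² = (-99)² = 9801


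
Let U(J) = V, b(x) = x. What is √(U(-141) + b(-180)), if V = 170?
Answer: I*√10 ≈ 3.1623*I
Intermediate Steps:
U(J) = 170
√(U(-141) + b(-180)) = √(170 - 180) = √(-10) = I*√10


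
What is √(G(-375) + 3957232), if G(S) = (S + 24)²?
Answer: √4080433 ≈ 2020.0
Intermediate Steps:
G(S) = (24 + S)²
√(G(-375) + 3957232) = √((24 - 375)² + 3957232) = √((-351)² + 3957232) = √(123201 + 3957232) = √4080433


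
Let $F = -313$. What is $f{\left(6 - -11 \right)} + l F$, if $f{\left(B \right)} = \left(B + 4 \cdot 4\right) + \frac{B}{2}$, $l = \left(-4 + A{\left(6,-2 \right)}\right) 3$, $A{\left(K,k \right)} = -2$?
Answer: $\frac{11351}{2} \approx 5675.5$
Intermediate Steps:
$l = -18$ ($l = \left(-4 - 2\right) 3 = \left(-6\right) 3 = -18$)
$f{\left(B \right)} = 16 + \frac{3 B}{2}$ ($f{\left(B \right)} = \left(B + 16\right) + \frac{B}{2} = \left(16 + B\right) + \frac{B}{2} = 16 + \frac{3 B}{2}$)
$f{\left(6 - -11 \right)} + l F = \left(16 + \frac{3 \left(6 - -11\right)}{2}\right) - -5634 = \left(16 + \frac{3 \left(6 + 11\right)}{2}\right) + 5634 = \left(16 + \frac{3}{2} \cdot 17\right) + 5634 = \left(16 + \frac{51}{2}\right) + 5634 = \frac{83}{2} + 5634 = \frac{11351}{2}$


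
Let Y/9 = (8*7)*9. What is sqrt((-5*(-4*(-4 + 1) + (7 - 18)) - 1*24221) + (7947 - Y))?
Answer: I*sqrt(20815) ≈ 144.27*I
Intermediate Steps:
Y = 4536 (Y = 9*((8*7)*9) = 9*(56*9) = 9*504 = 4536)
sqrt((-5*(-4*(-4 + 1) + (7 - 18)) - 1*24221) + (7947 - Y)) = sqrt((-5*(-4*(-4 + 1) + (7 - 18)) - 1*24221) + (7947 - 1*4536)) = sqrt((-5*(-4*(-3) - 11) - 24221) + (7947 - 4536)) = sqrt((-5*(12 - 11) - 24221) + 3411) = sqrt((-5*1 - 24221) + 3411) = sqrt((-5 - 24221) + 3411) = sqrt(-24226 + 3411) = sqrt(-20815) = I*sqrt(20815)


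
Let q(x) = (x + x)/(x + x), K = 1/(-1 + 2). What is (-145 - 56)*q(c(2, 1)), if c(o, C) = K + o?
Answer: -201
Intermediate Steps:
K = 1 (K = 1/1 = 1)
c(o, C) = 1 + o
q(x) = 1 (q(x) = (2*x)/((2*x)) = (2*x)*(1/(2*x)) = 1)
(-145 - 56)*q(c(2, 1)) = (-145 - 56)*1 = -201*1 = -201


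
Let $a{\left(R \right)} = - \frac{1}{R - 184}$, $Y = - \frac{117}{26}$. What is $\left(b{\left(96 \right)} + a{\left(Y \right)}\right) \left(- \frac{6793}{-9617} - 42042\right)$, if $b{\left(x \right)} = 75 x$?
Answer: $- \frac{1097462915464642}{3625609} \approx -3.027 \cdot 10^{8}$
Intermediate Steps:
$Y = - \frac{9}{2}$ ($Y = \left(-117\right) \frac{1}{26} = - \frac{9}{2} \approx -4.5$)
$a{\left(R \right)} = - \frac{1}{-184 + R}$
$\left(b{\left(96 \right)} + a{\left(Y \right)}\right) \left(- \frac{6793}{-9617} - 42042\right) = \left(75 \cdot 96 - \frac{1}{-184 - \frac{9}{2}}\right) \left(- \frac{6793}{-9617} - 42042\right) = \left(7200 - \frac{1}{- \frac{377}{2}}\right) \left(\left(-6793\right) \left(- \frac{1}{9617}\right) - 42042\right) = \left(7200 - - \frac{2}{377}\right) \left(\frac{6793}{9617} - 42042\right) = \left(7200 + \frac{2}{377}\right) \left(- \frac{404311121}{9617}\right) = \frac{2714402}{377} \left(- \frac{404311121}{9617}\right) = - \frac{1097462915464642}{3625609}$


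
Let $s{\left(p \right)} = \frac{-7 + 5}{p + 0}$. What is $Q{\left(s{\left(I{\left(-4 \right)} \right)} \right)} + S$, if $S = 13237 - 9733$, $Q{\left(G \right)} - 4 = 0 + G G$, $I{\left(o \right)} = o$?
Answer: $\frac{14033}{4} \approx 3508.3$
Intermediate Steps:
$s{\left(p \right)} = - \frac{2}{p}$
$Q{\left(G \right)} = 4 + G^{2}$ ($Q{\left(G \right)} = 4 + \left(0 + G G\right) = 4 + \left(0 + G^{2}\right) = 4 + G^{2}$)
$S = 3504$ ($S = 13237 - 9733 = 3504$)
$Q{\left(s{\left(I{\left(-4 \right)} \right)} \right)} + S = \left(4 + \left(- \frac{2}{-4}\right)^{2}\right) + 3504 = \left(4 + \left(\left(-2\right) \left(- \frac{1}{4}\right)\right)^{2}\right) + 3504 = \left(4 + \left(\frac{1}{2}\right)^{2}\right) + 3504 = \left(4 + \frac{1}{4}\right) + 3504 = \frac{17}{4} + 3504 = \frac{14033}{4}$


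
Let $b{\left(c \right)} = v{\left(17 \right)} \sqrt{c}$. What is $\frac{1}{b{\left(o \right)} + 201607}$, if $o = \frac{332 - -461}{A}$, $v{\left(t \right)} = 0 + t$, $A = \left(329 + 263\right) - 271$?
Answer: $\frac{64715847}{13047167536952} - \frac{17 \sqrt{254553}}{13047167536952} \approx 4.9595 \cdot 10^{-6}$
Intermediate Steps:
$A = 321$ ($A = 592 - 271 = 321$)
$v{\left(t \right)} = t$
$o = \frac{793}{321}$ ($o = \frac{332 - -461}{321} = \left(332 + 461\right) \frac{1}{321} = 793 \cdot \frac{1}{321} = \frac{793}{321} \approx 2.4704$)
$b{\left(c \right)} = 17 \sqrt{c}$
$\frac{1}{b{\left(o \right)} + 201607} = \frac{1}{17 \sqrt{\frac{793}{321}} + 201607} = \frac{1}{17 \frac{\sqrt{254553}}{321} + 201607} = \frac{1}{\frac{17 \sqrt{254553}}{321} + 201607} = \frac{1}{201607 + \frac{17 \sqrt{254553}}{321}}$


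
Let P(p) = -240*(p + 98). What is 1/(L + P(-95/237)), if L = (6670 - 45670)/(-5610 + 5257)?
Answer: -27887/650138440 ≈ -4.2894e-5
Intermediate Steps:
P(p) = -23520 - 240*p (P(p) = -240*(98 + p) = -23520 - 240*p)
L = 39000/353 (L = -39000/(-353) = -39000*(-1/353) = 39000/353 ≈ 110.48)
1/(L + P(-95/237)) = 1/(39000/353 + (-23520 - (-22800)/237)) = 1/(39000/353 + (-23520 - 240*(-95/237))) = 1/(39000/353 + (-23520 + 7600/79)) = 1/(39000/353 - 1850480/79) = 1/(-650138440/27887) = -27887/650138440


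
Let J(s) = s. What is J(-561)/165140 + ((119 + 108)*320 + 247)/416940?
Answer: 147533198/860668395 ≈ 0.17142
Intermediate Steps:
J(-561)/165140 + ((119 + 108)*320 + 247)/416940 = -561/165140 + ((119 + 108)*320 + 247)/416940 = -561*1/165140 + (227*320 + 247)*(1/416940) = -561/165140 + (72640 + 247)*(1/416940) = -561/165140 + 72887*(1/416940) = -561/165140 + 72887/416940 = 147533198/860668395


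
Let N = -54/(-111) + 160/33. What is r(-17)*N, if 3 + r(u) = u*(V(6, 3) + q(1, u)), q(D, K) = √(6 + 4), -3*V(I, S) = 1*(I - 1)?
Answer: 495064/3663 - 110738*√10/1221 ≈ -151.65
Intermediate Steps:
V(I, S) = ⅓ - I/3 (V(I, S) = -(I - 1)/3 = -(-1 + I)/3 = ⅓ - I/3)
N = 6514/1221 (N = -54*(-1/111) + 160*(1/33) = 18/37 + 160/33 = 6514/1221 ≈ 5.3350)
q(D, K) = √10
r(u) = -3 + u*(-5/3 + √10) (r(u) = -3 + u*((⅓ - ⅓*6) + √10) = -3 + u*((⅓ - 2) + √10) = -3 + u*(-5/3 + √10))
r(-17)*N = (-3 - 5/3*(-17) - 17*√10)*(6514/1221) = (-3 + 85/3 - 17*√10)*(6514/1221) = (76/3 - 17*√10)*(6514/1221) = 495064/3663 - 110738*√10/1221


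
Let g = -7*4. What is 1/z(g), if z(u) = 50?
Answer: 1/50 ≈ 0.020000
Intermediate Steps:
g = -28
1/z(g) = 1/50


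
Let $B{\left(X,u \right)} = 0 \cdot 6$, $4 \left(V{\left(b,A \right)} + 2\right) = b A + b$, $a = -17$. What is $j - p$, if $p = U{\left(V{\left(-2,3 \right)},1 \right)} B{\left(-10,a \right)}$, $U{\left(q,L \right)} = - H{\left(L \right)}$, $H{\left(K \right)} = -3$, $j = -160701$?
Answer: $-160701$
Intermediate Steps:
$V{\left(b,A \right)} = -2 + \frac{b}{4} + \frac{A b}{4}$ ($V{\left(b,A \right)} = -2 + \frac{b A + b}{4} = -2 + \frac{A b + b}{4} = -2 + \frac{b + A b}{4} = -2 + \left(\frac{b}{4} + \frac{A b}{4}\right) = -2 + \frac{b}{4} + \frac{A b}{4}$)
$U{\left(q,L \right)} = 3$ ($U{\left(q,L \right)} = \left(-1\right) \left(-3\right) = 3$)
$B{\left(X,u \right)} = 0$
$p = 0$ ($p = 3 \cdot 0 = 0$)
$j - p = -160701 - 0 = -160701 + 0 = -160701$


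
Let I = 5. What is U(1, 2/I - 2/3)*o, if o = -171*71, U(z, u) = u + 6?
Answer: -348042/5 ≈ -69608.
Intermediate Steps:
U(z, u) = 6 + u
o = -12141
U(1, 2/I - 2/3)*o = (6 + (2/5 - 2/3))*(-12141) = (6 - 4/15)*(-12141) = (86/15)*(-12141) = -348042/5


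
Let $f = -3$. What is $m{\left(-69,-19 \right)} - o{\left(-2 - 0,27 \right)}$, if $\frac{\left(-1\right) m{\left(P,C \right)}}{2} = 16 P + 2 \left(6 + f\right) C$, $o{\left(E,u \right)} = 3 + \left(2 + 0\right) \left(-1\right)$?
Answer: $2435$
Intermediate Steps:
$o{\left(E,u \right)} = 1$ ($o{\left(E,u \right)} = 3 + 2 \left(-1\right) = 3 - 2 = 1$)
$m{\left(P,C \right)} = - 32 P - 12 C$ ($m{\left(P,C \right)} = - 2 \left(16 P + 2 \left(6 - 3\right) C\right) = - 2 \left(16 P + 2 \cdot 3 C\right) = - 2 \left(16 P + 6 C\right) = - 2 \left(6 C + 16 P\right) = - 32 P - 12 C$)
$m{\left(-69,-19 \right)} - o{\left(-2 - 0,27 \right)} = \left(\left(-32\right) \left(-69\right) - -228\right) - 1 = \left(2208 + 228\right) - 1 = 2436 - 1 = 2435$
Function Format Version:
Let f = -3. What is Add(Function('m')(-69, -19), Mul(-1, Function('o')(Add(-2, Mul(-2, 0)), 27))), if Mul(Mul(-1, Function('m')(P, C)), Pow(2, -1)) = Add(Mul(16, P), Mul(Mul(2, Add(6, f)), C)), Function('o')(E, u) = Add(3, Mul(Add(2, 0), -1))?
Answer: 2435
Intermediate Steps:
Function('o')(E, u) = 1 (Function('o')(E, u) = Add(3, Mul(2, -1)) = Add(3, -2) = 1)
Function('m')(P, C) = Add(Mul(-32, P), Mul(-12, C)) (Function('m')(P, C) = Mul(-2, Add(Mul(16, P), Mul(Mul(2, Add(6, -3)), C))) = Mul(-2, Add(Mul(16, P), Mul(Mul(2, 3), C))) = Mul(-2, Add(Mul(16, P), Mul(6, C))) = Mul(-2, Add(Mul(6, C), Mul(16, P))) = Add(Mul(-32, P), Mul(-12, C)))
Add(Function('m')(-69, -19), Mul(-1, Function('o')(Add(-2, Mul(-2, 0)), 27))) = Add(Add(Mul(-32, -69), Mul(-12, -19)), Mul(-1, 1)) = Add(Add(2208, 228), -1) = Add(2436, -1) = 2435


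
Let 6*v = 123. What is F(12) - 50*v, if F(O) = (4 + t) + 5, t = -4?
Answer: -1020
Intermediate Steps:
v = 41/2 (v = (1/6)*123 = 41/2 ≈ 20.500)
F(O) = 5 (F(O) = (4 - 4) + 5 = 0 + 5 = 5)
F(12) - 50*v = 5 - 50*41/2 = 5 - 1025 = -1020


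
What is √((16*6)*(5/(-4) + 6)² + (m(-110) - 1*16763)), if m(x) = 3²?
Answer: 2*I*√3647 ≈ 120.78*I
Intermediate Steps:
m(x) = 9
√((16*6)*(5/(-4) + 6)² + (m(-110) - 1*16763)) = √((16*6)*(5/(-4) + 6)² + (9 - 1*16763)) = √(96*(5*(-¼) + 6)² + (9 - 16763)) = √(96*(-5/4 + 6)² - 16754) = √(96*(19/4)² - 16754) = √(96*(361/16) - 16754) = √(2166 - 16754) = √(-14588) = 2*I*√3647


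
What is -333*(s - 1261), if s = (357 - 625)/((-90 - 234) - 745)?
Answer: 448797753/1069 ≈ 4.1983e+5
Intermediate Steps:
s = 268/1069 (s = -268/(-324 - 745) = -268/(-1069) = -268*(-1/1069) = 268/1069 ≈ 0.25070)
-333*(s - 1261) = -333*(268/1069 - 1261) = -333*(-1347741/1069) = 448797753/1069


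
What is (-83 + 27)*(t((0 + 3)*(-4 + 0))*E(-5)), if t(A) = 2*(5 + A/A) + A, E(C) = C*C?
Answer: 0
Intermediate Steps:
E(C) = C²
t(A) = 12 + A (t(A) = 2*(5 + 1) + A = 2*6 + A = 12 + A)
(-83 + 27)*(t((0 + 3)*(-4 + 0))*E(-5)) = (-83 + 27)*((12 + (0 + 3)*(-4 + 0))*(-5)²) = -56*(12 + 3*(-4))*25 = -56*(12 - 12)*25 = -0*25 = -56*0 = 0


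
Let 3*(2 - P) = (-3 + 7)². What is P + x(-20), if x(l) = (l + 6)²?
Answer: 578/3 ≈ 192.67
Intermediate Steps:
x(l) = (6 + l)²
P = -10/3 (P = 2 - (-3 + 7)²/3 = 2 - ⅓*4² = 2 - ⅓*16 = 2 - 16/3 = -10/3 ≈ -3.3333)
P + x(-20) = -10/3 + (6 - 20)² = -10/3 + (-14)² = -10/3 + 196 = 578/3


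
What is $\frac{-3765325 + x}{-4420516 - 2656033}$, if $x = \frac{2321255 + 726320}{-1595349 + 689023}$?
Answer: $\frac{3412614993525}{6413660348974} \approx 0.53209$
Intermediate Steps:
$x = - \frac{3047575}{906326}$ ($x = \frac{3047575}{-906326} = 3047575 \left(- \frac{1}{906326}\right) = - \frac{3047575}{906326} \approx -3.3626$)
$\frac{-3765325 + x}{-4420516 - 2656033} = \frac{-3765325 - \frac{3047575}{906326}}{-4420516 - 2656033} = - \frac{3412614993525}{906326 \left(-7076549\right)} = \left(- \frac{3412614993525}{906326}\right) \left(- \frac{1}{7076549}\right) = \frac{3412614993525}{6413660348974}$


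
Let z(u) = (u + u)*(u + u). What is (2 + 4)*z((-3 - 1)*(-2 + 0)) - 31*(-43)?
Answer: 2869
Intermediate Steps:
z(u) = 4*u² (z(u) = (2*u)*(2*u) = 4*u²)
(2 + 4)*z((-3 - 1)*(-2 + 0)) - 31*(-43) = (2 + 4)*(4*((-3 - 1)*(-2 + 0))²) - 31*(-43) = 6*(4*(-4*(-2))²) + 1333 = 6*(4*8²) + 1333 = 6*(4*64) + 1333 = 6*256 + 1333 = 1536 + 1333 = 2869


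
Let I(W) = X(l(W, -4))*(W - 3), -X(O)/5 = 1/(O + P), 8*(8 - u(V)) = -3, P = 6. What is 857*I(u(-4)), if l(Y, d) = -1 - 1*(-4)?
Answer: -184255/72 ≈ -2559.1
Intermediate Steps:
u(V) = 67/8 (u(V) = 8 - ⅛*(-3) = 8 + 3/8 = 67/8)
l(Y, d) = 3 (l(Y, d) = -1 + 4 = 3)
X(O) = -5/(6 + O) (X(O) = -5/(O + 6) = -5/(6 + O))
I(W) = 5/3 - 5*W/9 (I(W) = (-5/(6 + 3))*(W - 3) = (-5/9)*(-3 + W) = (-5*⅑)*(-3 + W) = -5*(-3 + W)/9 = 5/3 - 5*W/9)
857*I(u(-4)) = 857*(5/3 - 5/9*67/8) = 857*(5/3 - 335/72) = 857*(-215/72) = -184255/72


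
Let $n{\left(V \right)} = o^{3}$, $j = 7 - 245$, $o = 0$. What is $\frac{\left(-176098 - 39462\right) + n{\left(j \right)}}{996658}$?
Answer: $- \frac{107780}{498329} \approx -0.21628$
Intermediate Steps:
$j = -238$
$n{\left(V \right)} = 0$ ($n{\left(V \right)} = 0^{3} = 0$)
$\frac{\left(-176098 - 39462\right) + n{\left(j \right)}}{996658} = \frac{\left(-176098 - 39462\right) + 0}{996658} = \left(-215560 + 0\right) \frac{1}{996658} = \left(-215560\right) \frac{1}{996658} = - \frac{107780}{498329}$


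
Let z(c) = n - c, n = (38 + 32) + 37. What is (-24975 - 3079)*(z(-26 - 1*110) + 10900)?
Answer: -312605722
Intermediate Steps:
n = 107 (n = 70 + 37 = 107)
z(c) = 107 - c
(-24975 - 3079)*(z(-26 - 1*110) + 10900) = (-24975 - 3079)*((107 - (-26 - 1*110)) + 10900) = -28054*((107 - (-26 - 110)) + 10900) = -28054*((107 - 1*(-136)) + 10900) = -28054*((107 + 136) + 10900) = -28054*(243 + 10900) = -28054*11143 = -312605722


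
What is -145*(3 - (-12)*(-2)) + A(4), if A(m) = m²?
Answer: 3061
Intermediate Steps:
-145*(3 - (-12)*(-2)) + A(4) = -145*(3 - (-12)*(-2)) + 4² = -145*(3 - 1*24) + 16 = -145*(3 - 24) + 16 = -145*(-21) + 16 = 3045 + 16 = 3061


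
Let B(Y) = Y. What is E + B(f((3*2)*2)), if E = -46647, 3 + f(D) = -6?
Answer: -46656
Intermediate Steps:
f(D) = -9 (f(D) = -3 - 6 = -9)
E + B(f((3*2)*2)) = -46647 - 9 = -46656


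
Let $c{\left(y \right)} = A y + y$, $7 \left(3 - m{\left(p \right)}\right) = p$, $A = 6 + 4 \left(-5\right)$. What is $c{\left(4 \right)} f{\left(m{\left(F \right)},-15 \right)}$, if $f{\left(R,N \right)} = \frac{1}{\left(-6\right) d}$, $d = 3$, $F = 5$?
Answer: $\frac{26}{9} \approx 2.8889$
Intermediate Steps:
$A = -14$ ($A = 6 - 20 = -14$)
$m{\left(p \right)} = 3 - \frac{p}{7}$
$f{\left(R,N \right)} = - \frac{1}{18}$ ($f{\left(R,N \right)} = \frac{1}{\left(-6\right) 3} = \frac{1}{-18} = - \frac{1}{18}$)
$c{\left(y \right)} = - 13 y$ ($c{\left(y \right)} = - 14 y + y = - 13 y$)
$c{\left(4 \right)} f{\left(m{\left(F \right)},-15 \right)} = \left(-13\right) 4 \left(- \frac{1}{18}\right) = \left(-52\right) \left(- \frac{1}{18}\right) = \frac{26}{9}$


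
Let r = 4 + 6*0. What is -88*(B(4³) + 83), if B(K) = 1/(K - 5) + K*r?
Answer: -1760176/59 ≈ -29834.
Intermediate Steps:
r = 4 (r = 4 + 0 = 4)
B(K) = 1/(-5 + K) + 4*K (B(K) = 1/(K - 5) + K*4 = 1/(-5 + K) + 4*K)
-88*(B(4³) + 83) = -88*((1 - 20*4³ + 4*(4³)²)/(-5 + 4³) + 83) = -88*((1 - 20*64 + 4*64²)/(-5 + 64) + 83) = -88*((1 - 1280 + 4*4096)/59 + 83) = -88*((1 - 1280 + 16384)/59 + 83) = -88*((1/59)*15105 + 83) = -88*(15105/59 + 83) = -88*20002/59 = -1760176/59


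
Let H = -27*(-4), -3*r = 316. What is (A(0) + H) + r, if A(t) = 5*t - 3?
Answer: -1/3 ≈ -0.33333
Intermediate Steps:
r = -316/3 (r = -1/3*316 = -316/3 ≈ -105.33)
H = 108
A(t) = -3 + 5*t
(A(0) + H) + r = ((-3 + 5*0) + 108) - 316/3 = ((-3 + 0) + 108) - 316/3 = (-3 + 108) - 316/3 = 105 - 316/3 = -1/3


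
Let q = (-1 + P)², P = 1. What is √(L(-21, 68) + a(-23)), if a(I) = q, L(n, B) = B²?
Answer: 68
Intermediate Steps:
q = 0 (q = (-1 + 1)² = 0² = 0)
a(I) = 0
√(L(-21, 68) + a(-23)) = √(68² + 0) = √(4624 + 0) = √4624 = 68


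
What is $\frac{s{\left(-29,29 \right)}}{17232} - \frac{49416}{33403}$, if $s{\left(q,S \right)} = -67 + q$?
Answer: $- \frac{17807150}{11991677} \approx -1.485$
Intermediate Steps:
$\frac{s{\left(-29,29 \right)}}{17232} - \frac{49416}{33403} = \frac{-67 - 29}{17232} - \frac{49416}{33403} = \left(-96\right) \frac{1}{17232} - \frac{49416}{33403} = - \frac{2}{359} - \frac{49416}{33403} = - \frac{17807150}{11991677}$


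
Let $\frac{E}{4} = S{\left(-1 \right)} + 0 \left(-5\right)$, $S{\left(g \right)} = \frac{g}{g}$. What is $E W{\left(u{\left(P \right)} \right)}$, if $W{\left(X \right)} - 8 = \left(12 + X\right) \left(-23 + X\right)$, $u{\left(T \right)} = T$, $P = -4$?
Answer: $-832$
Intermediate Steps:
$S{\left(g \right)} = 1$
$W{\left(X \right)} = 8 + \left(-23 + X\right) \left(12 + X\right)$ ($W{\left(X \right)} = 8 + \left(12 + X\right) \left(-23 + X\right) = 8 + \left(-23 + X\right) \left(12 + X\right)$)
$E = 4$ ($E = 4 \left(1 + 0 \left(-5\right)\right) = 4 \left(1 + 0\right) = 4 \cdot 1 = 4$)
$E W{\left(u{\left(P \right)} \right)} = 4 \left(-268 + \left(-4\right)^{2} - -44\right) = 4 \left(-268 + 16 + 44\right) = 4 \left(-208\right) = -832$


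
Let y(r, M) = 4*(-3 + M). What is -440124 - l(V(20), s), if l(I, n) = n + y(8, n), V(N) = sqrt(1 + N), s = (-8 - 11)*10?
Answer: -439162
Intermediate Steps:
s = -190 (s = -19*10 = -190)
y(r, M) = -12 + 4*M
l(I, n) = -12 + 5*n (l(I, n) = n + (-12 + 4*n) = -12 + 5*n)
-440124 - l(V(20), s) = -440124 - (-12 + 5*(-190)) = -440124 - (-12 - 950) = -440124 - 1*(-962) = -440124 + 962 = -439162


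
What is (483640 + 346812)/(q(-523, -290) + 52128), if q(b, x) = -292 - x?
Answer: 415226/26063 ≈ 15.932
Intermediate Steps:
(483640 + 346812)/(q(-523, -290) + 52128) = (483640 + 346812)/((-292 - 1*(-290)) + 52128) = 830452/((-292 + 290) + 52128) = 830452/(-2 + 52128) = 830452/52126 = 830452*(1/52126) = 415226/26063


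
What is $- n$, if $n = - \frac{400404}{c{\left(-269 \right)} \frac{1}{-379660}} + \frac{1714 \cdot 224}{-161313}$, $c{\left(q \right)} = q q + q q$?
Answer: $- \frac{12261162240910264}{11672769993} \approx -1.0504 \cdot 10^{6}$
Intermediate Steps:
$c{\left(q \right)} = 2 q^{2}$ ($c{\left(q \right)} = q^{2} + q^{2} = 2 q^{2}$)
$n = \frac{12261162240910264}{11672769993}$ ($n = - \frac{400404}{2 \left(-269\right)^{2} \frac{1}{-379660}} + \frac{1714 \cdot 224}{-161313} = - \frac{400404}{2 \cdot 72361 \left(- \frac{1}{379660}\right)} + 383936 \left(- \frac{1}{161313}\right) = - \frac{400404}{144722 \left(- \frac{1}{379660}\right)} - \frac{383936}{161313} = - \frac{400404}{- \frac{72361}{189830}} - \frac{383936}{161313} = \left(-400404\right) \left(- \frac{189830}{72361}\right) - \frac{383936}{161313} = \frac{76008691320}{72361} - \frac{383936}{161313} = \frac{12261162240910264}{11672769993} \approx 1.0504 \cdot 10^{6}$)
$- n = \left(-1\right) \frac{12261162240910264}{11672769993} = - \frac{12261162240910264}{11672769993}$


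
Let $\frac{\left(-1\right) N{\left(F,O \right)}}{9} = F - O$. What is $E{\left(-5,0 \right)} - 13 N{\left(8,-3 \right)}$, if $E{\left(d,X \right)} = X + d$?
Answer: $1282$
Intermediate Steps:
$N{\left(F,O \right)} = - 9 F + 9 O$ ($N{\left(F,O \right)} = - 9 \left(F - O\right) = - 9 F + 9 O$)
$E{\left(-5,0 \right)} - 13 N{\left(8,-3 \right)} = \left(0 - 5\right) - 13 \left(\left(-9\right) 8 + 9 \left(-3\right)\right) = -5 - 13 \left(-72 - 27\right) = -5 - -1287 = -5 + 1287 = 1282$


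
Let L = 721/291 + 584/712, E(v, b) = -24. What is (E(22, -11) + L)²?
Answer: 287471834896/670758201 ≈ 428.58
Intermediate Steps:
L = 85412/25899 (L = 721*(1/291) + 584*(1/712) = 721/291 + 73/89 = 85412/25899 ≈ 3.2979)
(E(22, -11) + L)² = (-24 + 85412/25899)² = (-536164/25899)² = 287471834896/670758201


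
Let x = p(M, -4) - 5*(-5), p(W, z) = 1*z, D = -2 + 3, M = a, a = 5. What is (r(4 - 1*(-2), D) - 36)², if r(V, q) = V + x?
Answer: 81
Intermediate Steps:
M = 5
D = 1
p(W, z) = z
x = 21 (x = -4 - 5*(-5) = -4 + 25 = 21)
r(V, q) = 21 + V (r(V, q) = V + 21 = 21 + V)
(r(4 - 1*(-2), D) - 36)² = ((21 + (4 - 1*(-2))) - 36)² = ((21 + (4 + 2)) - 36)² = ((21 + 6) - 36)² = (27 - 36)² = (-9)² = 81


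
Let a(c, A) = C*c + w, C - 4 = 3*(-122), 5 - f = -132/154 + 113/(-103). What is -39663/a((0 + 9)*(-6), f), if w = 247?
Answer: -39663/19795 ≈ -2.0037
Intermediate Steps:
f = 5014/721 (f = 5 - (-132/154 + 113/(-103)) = 5 - (-132*1/154 + 113*(-1/103)) = 5 - (-6/7 - 113/103) = 5 - 1*(-1409/721) = 5 + 1409/721 = 5014/721 ≈ 6.9542)
C = -362 (C = 4 + 3*(-122) = 4 - 366 = -362)
a(c, A) = 247 - 362*c (a(c, A) = -362*c + 247 = 247 - 362*c)
-39663/a((0 + 9)*(-6), f) = -39663/(247 - 362*(0 + 9)*(-6)) = -39663/(247 - 3258*(-6)) = -39663/(247 - 362*(-54)) = -39663/(247 + 19548) = -39663/19795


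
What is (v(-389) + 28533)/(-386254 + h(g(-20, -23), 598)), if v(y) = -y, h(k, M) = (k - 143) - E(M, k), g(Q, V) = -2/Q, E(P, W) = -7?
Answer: -289220/3863899 ≈ -0.074852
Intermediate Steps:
h(k, M) = -136 + k (h(k, M) = (k - 143) - 1*(-7) = (-143 + k) + 7 = -136 + k)
(v(-389) + 28533)/(-386254 + h(g(-20, -23), 598)) = (-1*(-389) + 28533)/(-386254 + (-136 - 2/(-20))) = (389 + 28533)/(-386254 + (-136 - 2*(-1/20))) = 28922/(-386254 + (-136 + 1/10)) = 28922/(-386254 - 1359/10) = 28922/(-3863899/10) = 28922*(-10/3863899) = -289220/3863899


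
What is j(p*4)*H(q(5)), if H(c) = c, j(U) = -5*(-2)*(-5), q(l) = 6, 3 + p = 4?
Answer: -300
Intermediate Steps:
p = 1 (p = -3 + 4 = 1)
j(U) = -50 (j(U) = 10*(-5) = -50)
j(p*4)*H(q(5)) = -50*6 = -300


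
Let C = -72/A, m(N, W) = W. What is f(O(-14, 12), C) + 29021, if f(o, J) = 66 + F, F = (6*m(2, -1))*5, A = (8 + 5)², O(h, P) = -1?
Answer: 29057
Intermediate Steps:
A = 169 (A = 13² = 169)
C = -72/169 ≈ -0.42604
F = -30 (F = (6*(-1))*5 = -6*5 = -30)
f(o, J) = 36 (f(o, J) = 66 - 30 = 36)
f(O(-14, 12), C) + 29021 = 36 + 29021 = 29057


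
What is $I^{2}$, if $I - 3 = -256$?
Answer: $64009$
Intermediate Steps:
$I = -253$ ($I = 3 - 256 = -253$)
$I^{2} = \left(-253\right)^{2} = 64009$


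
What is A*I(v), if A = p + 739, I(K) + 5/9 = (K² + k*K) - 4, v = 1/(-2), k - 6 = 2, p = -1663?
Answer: 23023/3 ≈ 7674.3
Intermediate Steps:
k = 8 (k = 6 + 2 = 8)
v = -½ ≈ -0.50000
I(K) = -41/9 + K² + 8*K (I(K) = -5/9 + ((K² + 8*K) - 4) = -5/9 + (-4 + K² + 8*K) = -41/9 + K² + 8*K)
A = -924 (A = -1663 + 739 = -924)
A*I(v) = -924*(-41/9 + (-½)² + 8*(-½)) = -924*(-41/9 + ¼ - 4) = -924*(-299/36) = 23023/3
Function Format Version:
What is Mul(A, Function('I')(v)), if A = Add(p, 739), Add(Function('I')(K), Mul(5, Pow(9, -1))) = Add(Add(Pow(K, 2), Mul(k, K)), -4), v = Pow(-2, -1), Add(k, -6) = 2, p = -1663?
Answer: Rational(23023, 3) ≈ 7674.3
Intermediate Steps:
k = 8 (k = Add(6, 2) = 8)
v = Rational(-1, 2) ≈ -0.50000
Function('I')(K) = Add(Rational(-41, 9), Pow(K, 2), Mul(8, K)) (Function('I')(K) = Add(Rational(-5, 9), Add(Add(Pow(K, 2), Mul(8, K)), -4)) = Add(Rational(-5, 9), Add(-4, Pow(K, 2), Mul(8, K))) = Add(Rational(-41, 9), Pow(K, 2), Mul(8, K)))
A = -924 (A = Add(-1663, 739) = -924)
Mul(A, Function('I')(v)) = Mul(-924, Add(Rational(-41, 9), Pow(Rational(-1, 2), 2), Mul(8, Rational(-1, 2)))) = Mul(-924, Add(Rational(-41, 9), Rational(1, 4), -4)) = Mul(-924, Rational(-299, 36)) = Rational(23023, 3)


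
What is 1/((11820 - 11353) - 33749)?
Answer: -1/33282 ≈ -3.0046e-5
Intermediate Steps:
1/((11820 - 11353) - 33749) = 1/(467 - 33749) = 1/(-33282) = -1/33282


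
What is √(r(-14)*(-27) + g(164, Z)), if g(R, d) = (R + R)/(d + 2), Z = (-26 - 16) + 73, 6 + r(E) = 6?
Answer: 2*√2706/33 ≈ 3.1527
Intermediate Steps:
r(E) = 0 (r(E) = -6 + 6 = 0)
Z = 31 (Z = -42 + 73 = 31)
g(R, d) = 2*R/(2 + d) (g(R, d) = (2*R)/(2 + d) = 2*R/(2 + d))
√(r(-14)*(-27) + g(164, Z)) = √(0*(-27) + 2*164/(2 + 31)) = √(0 + 2*164/33) = √(0 + 2*164*(1/33)) = √(0 + 328/33) = √(328/33) = 2*√2706/33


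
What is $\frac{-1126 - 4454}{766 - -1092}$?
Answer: $- \frac{2790}{929} \approx -3.0032$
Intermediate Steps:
$\frac{-1126 - 4454}{766 - -1092} = - \frac{5580}{766 + 1092} = - \frac{5580}{1858} = \left(-5580\right) \frac{1}{1858} = - \frac{2790}{929}$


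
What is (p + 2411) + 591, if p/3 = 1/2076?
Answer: 2077385/692 ≈ 3002.0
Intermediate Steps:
p = 1/692 (p = 3/2076 = 3*(1/2076) = 1/692 ≈ 0.0014451)
(p + 2411) + 591 = (1/692 + 2411) + 591 = 1668413/692 + 591 = 2077385/692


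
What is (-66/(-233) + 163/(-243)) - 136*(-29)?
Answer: 223283395/56619 ≈ 3943.6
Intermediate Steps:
(-66/(-233) + 163/(-243)) - 136*(-29) = (-66*(-1/233) + 163*(-1/243)) + 3944 = (66/233 - 163/243) + 3944 = -21941/56619 + 3944 = 223283395/56619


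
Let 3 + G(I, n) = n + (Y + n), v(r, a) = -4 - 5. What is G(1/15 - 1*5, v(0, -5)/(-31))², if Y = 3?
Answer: 324/961 ≈ 0.33715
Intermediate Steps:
v(r, a) = -9
G(I, n) = 2*n (G(I, n) = -3 + (n + (3 + n)) = -3 + (3 + 2*n) = 2*n)
G(1/15 - 1*5, v(0, -5)/(-31))² = (2*(-9/(-31)))² = (2*(-9*(-1/31)))² = (2*(9/31))² = (18/31)² = 324/961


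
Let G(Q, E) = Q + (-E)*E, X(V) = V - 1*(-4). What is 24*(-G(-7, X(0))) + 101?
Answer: 653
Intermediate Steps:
X(V) = 4 + V (X(V) = V + 4 = 4 + V)
G(Q, E) = Q - E²
24*(-G(-7, X(0))) + 101 = 24*(-(-7 - (4 + 0)²)) + 101 = 24*(-(-7 - 1*4²)) + 101 = 24*(-(-7 - 1*16)) + 101 = 24*(-(-7 - 16)) + 101 = 24*(-1*(-23)) + 101 = 24*23 + 101 = 552 + 101 = 653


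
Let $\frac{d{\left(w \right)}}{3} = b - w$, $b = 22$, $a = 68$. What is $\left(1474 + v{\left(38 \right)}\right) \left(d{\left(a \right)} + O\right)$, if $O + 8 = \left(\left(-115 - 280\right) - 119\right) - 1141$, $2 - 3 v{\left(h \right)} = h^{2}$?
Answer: $- \frac{5366980}{3} \approx -1.789 \cdot 10^{6}$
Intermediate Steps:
$d{\left(w \right)} = 66 - 3 w$ ($d{\left(w \right)} = 3 \left(22 - w\right) = 66 - 3 w$)
$v{\left(h \right)} = \frac{2}{3} - \frac{h^{2}}{3}$
$O = -1663$ ($O = -8 - 1655 = -1663$)
$\left(1474 + v{\left(38 \right)}\right) \left(d{\left(a \right)} + O\right) = \left(1474 + \left(\frac{2}{3} - \frac{38^{2}}{3}\right)\right) \left(\left(66 - 204\right) - 1663\right) = \left(1474 + \left(\frac{2}{3} - \frac{1444}{3}\right)\right) \left(\left(66 - 204\right) - 1663\right) = \left(1474 + \left(\frac{2}{3} - \frac{1444}{3}\right)\right) \left(-138 - 1663\right) = \left(1474 - \frac{1442}{3}\right) \left(-1801\right) = \frac{2980}{3} \left(-1801\right) = - \frac{5366980}{3}$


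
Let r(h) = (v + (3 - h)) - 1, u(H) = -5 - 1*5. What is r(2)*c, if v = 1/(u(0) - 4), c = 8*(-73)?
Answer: 292/7 ≈ 41.714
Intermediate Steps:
c = -584
u(H) = -10 (u(H) = -5 - 5 = -10)
v = -1/14 (v = 1/(-10 - 4) = 1/(-14) = -1/14 ≈ -0.071429)
r(h) = 27/14 - h (r(h) = (-1/14 + (3 - h)) - 1 = (41/14 - h) - 1 = 27/14 - h)
r(2)*c = (27/14 - 1*2)*(-584) = (27/14 - 2)*(-584) = -1/14*(-584) = 292/7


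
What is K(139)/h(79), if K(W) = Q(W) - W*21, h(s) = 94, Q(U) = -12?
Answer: -2931/94 ≈ -31.181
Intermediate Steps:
K(W) = -12 - 21*W (K(W) = -12 - W*21 = -12 - 21*W)
K(139)/h(79) = (-12 - 21*139)/94 = (-12 - 2919)*(1/94) = -2931*1/94 = -2931/94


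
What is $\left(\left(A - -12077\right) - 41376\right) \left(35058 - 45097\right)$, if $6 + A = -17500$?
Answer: $469875395$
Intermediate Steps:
$A = -17506$ ($A = -6 - 17500 = -17506$)
$\left(\left(A - -12077\right) - 41376\right) \left(35058 - 45097\right) = \left(\left(-17506 - -12077\right) - 41376\right) \left(35058 - 45097\right) = \left(\left(-17506 + 12077\right) - 41376\right) \left(-10039\right) = \left(-5429 - 41376\right) \left(-10039\right) = \left(-46805\right) \left(-10039\right) = 469875395$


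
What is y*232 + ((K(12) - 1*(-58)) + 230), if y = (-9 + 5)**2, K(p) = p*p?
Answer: 4144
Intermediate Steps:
K(p) = p**2
y = 16 (y = (-4)**2 = 16)
y*232 + ((K(12) - 1*(-58)) + 230) = 16*232 + ((12**2 - 1*(-58)) + 230) = 3712 + ((144 + 58) + 230) = 3712 + (202 + 230) = 3712 + 432 = 4144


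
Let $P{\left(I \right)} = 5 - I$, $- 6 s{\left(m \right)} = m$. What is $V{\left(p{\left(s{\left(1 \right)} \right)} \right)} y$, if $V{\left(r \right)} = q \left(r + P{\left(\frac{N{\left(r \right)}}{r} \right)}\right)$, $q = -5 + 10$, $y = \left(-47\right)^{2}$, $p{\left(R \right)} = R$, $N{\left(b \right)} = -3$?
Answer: $- \frac{872555}{6} \approx -1.4543 \cdot 10^{5}$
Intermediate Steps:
$s{\left(m \right)} = - \frac{m}{6}$
$y = 2209$
$q = 5$
$V{\left(r \right)} = 25 + 5 r + \frac{15}{r}$ ($V{\left(r \right)} = 5 \left(r + \left(5 - - \frac{3}{r}\right)\right) = 5 \left(r + \left(5 + \frac{3}{r}\right)\right) = 5 \left(5 + r + \frac{3}{r}\right) = 25 + 5 r + \frac{15}{r}$)
$V{\left(p{\left(s{\left(1 \right)} \right)} \right)} y = \left(25 + 5 \left(\left(- \frac{1}{6}\right) 1\right) + \frac{15}{\left(- \frac{1}{6}\right) 1}\right) 2209 = \left(25 + 5 \left(- \frac{1}{6}\right) + \frac{15}{- \frac{1}{6}}\right) 2209 = \left(25 - \frac{5}{6} + 15 \left(-6\right)\right) 2209 = \left(25 - \frac{5}{6} - 90\right) 2209 = \left(- \frac{395}{6}\right) 2209 = - \frac{872555}{6}$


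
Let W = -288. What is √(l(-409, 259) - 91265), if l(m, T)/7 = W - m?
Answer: I*√90418 ≈ 300.7*I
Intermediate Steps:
l(m, T) = -2016 - 7*m (l(m, T) = 7*(-288 - m) = -2016 - 7*m)
√(l(-409, 259) - 91265) = √((-2016 - 7*(-409)) - 91265) = √((-2016 + 2863) - 91265) = √(847 - 91265) = √(-90418) = I*√90418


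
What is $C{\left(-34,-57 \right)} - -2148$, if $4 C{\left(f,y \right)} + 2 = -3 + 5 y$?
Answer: $\frac{4151}{2} \approx 2075.5$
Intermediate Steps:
$C{\left(f,y \right)} = - \frac{5}{4} + \frac{5 y}{4}$ ($C{\left(f,y \right)} = - \frac{1}{2} + \frac{-3 + 5 y}{4} = - \frac{1}{2} + \left(- \frac{3}{4} + \frac{5 y}{4}\right) = - \frac{5}{4} + \frac{5 y}{4}$)
$C{\left(-34,-57 \right)} - -2148 = \left(- \frac{5}{4} + \frac{5}{4} \left(-57\right)\right) - -2148 = \left(- \frac{5}{4} - \frac{285}{4}\right) + 2148 = - \frac{145}{2} + 2148 = \frac{4151}{2}$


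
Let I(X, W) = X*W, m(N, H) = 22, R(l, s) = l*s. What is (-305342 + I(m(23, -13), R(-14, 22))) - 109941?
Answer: -422059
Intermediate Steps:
I(X, W) = W*X
(-305342 + I(m(23, -13), R(-14, 22))) - 109941 = (-305342 - 14*22*22) - 109941 = (-305342 - 308*22) - 109941 = (-305342 - 6776) - 109941 = -312118 - 109941 = -422059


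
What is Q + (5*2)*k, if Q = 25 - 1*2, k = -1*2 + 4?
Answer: 43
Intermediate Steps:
k = 2 (k = -2 + 4 = 2)
Q = 23 (Q = 25 - 2 = 23)
Q + (5*2)*k = 23 + (5*2)*2 = 23 + 10*2 = 23 + 20 = 43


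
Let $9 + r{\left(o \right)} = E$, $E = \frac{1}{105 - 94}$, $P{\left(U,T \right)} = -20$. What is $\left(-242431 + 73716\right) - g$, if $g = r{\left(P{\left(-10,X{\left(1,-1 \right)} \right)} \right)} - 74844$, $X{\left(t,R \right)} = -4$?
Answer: $- \frac{1032483}{11} \approx -93862.0$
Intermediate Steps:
$E = \frac{1}{11} \approx 0.090909$
$r{\left(o \right)} = - \frac{98}{11}$ ($r{\left(o \right)} = -9 + \frac{1}{11} = - \frac{98}{11}$)
$g = - \frac{823382}{11}$ ($g = - \frac{98}{11} - 74844 = - \frac{823382}{11} \approx -74853.0$)
$\left(-242431 + 73716\right) - g = \left(-242431 + 73716\right) - - \frac{823382}{11} = -168715 + \frac{823382}{11} = - \frac{1032483}{11}$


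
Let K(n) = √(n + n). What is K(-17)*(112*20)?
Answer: 2240*I*√34 ≈ 13061.0*I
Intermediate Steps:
K(n) = √2*√n (K(n) = √(2*n) = √2*√n)
K(-17)*(112*20) = (√2*√(-17))*(112*20) = (√2*(I*√17))*2240 = (I*√34)*2240 = 2240*I*√34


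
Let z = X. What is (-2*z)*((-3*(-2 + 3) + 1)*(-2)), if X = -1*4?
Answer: 32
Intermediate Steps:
X = -4
z = -4
(-2*z)*((-3*(-2 + 3) + 1)*(-2)) = (-2*(-4))*((-3*(-2 + 3) + 1)*(-2)) = 8*((-3*1 + 1)*(-2)) = 8*((-3 + 1)*(-2)) = 8*(-2*(-2)) = 8*4 = 32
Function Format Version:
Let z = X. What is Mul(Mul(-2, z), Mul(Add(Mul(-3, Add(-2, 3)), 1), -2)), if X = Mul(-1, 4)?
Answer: 32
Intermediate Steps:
X = -4
z = -4
Mul(Mul(-2, z), Mul(Add(Mul(-3, Add(-2, 3)), 1), -2)) = Mul(Mul(-2, -4), Mul(Add(Mul(-3, Add(-2, 3)), 1), -2)) = Mul(8, Mul(Add(Mul(-3, 1), 1), -2)) = Mul(8, Mul(Add(-3, 1), -2)) = Mul(8, Mul(-2, -2)) = Mul(8, 4) = 32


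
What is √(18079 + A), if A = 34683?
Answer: √52762 ≈ 229.70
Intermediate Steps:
√(18079 + A) = √(18079 + 34683) = √52762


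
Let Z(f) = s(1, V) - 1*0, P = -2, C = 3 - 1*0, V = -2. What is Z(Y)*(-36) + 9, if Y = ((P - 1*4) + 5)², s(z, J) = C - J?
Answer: -171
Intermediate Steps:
C = 3 (C = 3 + 0 = 3)
s(z, J) = 3 - J
Y = 1 (Y = ((-2 - 1*4) + 5)² = ((-2 - 4) + 5)² = (-6 + 5)² = (-1)² = 1)
Z(f) = 5 (Z(f) = (3 - 1*(-2)) - 1*0 = (3 + 2) + 0 = 5 + 0 = 5)
Z(Y)*(-36) + 9 = 5*(-36) + 9 = -180 + 9 = -171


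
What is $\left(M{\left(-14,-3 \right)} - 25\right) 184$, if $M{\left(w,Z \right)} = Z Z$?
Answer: $-2944$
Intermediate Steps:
$M{\left(w,Z \right)} = Z^{2}$
$\left(M{\left(-14,-3 \right)} - 25\right) 184 = \left(\left(-3\right)^{2} - 25\right) 184 = \left(9 - 25\right) 184 = \left(-16\right) 184 = -2944$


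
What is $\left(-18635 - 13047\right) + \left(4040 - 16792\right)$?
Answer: $-44434$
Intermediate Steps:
$\left(-18635 - 13047\right) + \left(4040 - 16792\right) = -31682 + \left(4040 - 16792\right) = -31682 - 12752 = -44434$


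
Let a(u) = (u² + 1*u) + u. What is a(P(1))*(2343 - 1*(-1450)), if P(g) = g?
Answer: 11379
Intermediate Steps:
a(u) = u² + 2*u (a(u) = (u² + u) + u = (u + u²) + u = u² + 2*u)
a(P(1))*(2343 - 1*(-1450)) = (1*(2 + 1))*(2343 - 1*(-1450)) = (1*3)*(2343 + 1450) = 3*3793 = 11379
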